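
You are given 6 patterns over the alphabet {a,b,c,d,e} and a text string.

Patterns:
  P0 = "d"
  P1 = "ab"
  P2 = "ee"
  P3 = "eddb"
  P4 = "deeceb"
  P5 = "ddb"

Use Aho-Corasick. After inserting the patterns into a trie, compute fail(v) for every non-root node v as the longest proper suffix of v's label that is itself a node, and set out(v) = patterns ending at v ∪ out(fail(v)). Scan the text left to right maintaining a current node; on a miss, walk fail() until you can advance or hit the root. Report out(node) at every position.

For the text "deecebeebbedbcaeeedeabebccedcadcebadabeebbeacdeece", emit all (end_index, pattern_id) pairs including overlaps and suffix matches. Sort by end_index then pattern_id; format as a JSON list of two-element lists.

Construct AC machine:
Trie nodes:
  0='ε' goto a→2 d→1 e→4
  1='d' goto d→14 e→9  ←P0
  2='a' goto b→3
  3='ab' goto ·  ←P1
  4='e' goto d→6 e→5
  5='ee' goto ·  ←P2
  6='ed' goto d→7
  7='edd' goto b→8
  8='eddb' goto ·  ←P3
  9='de' goto e→10
  10='dee' goto c→11
  11='deec' goto e→12
  12='deece' goto b→13
  13='deeceb' goto ·  ←P4
  14='dd' goto b→15
  15='ddb' goto ·  ←P5

Failure links (BFS by depth):
  n1('d'): parent n0 fail=0; on 'd' 0 → fail=0;  out {0}∪∅={0}
  n2('a'): parent n0 fail=0; on 'a' 0 → fail=0;  out ∅∪∅=∅
  n4('e'): parent n0 fail=0; on 'e' 0 → fail=0;  out ∅∪∅=∅
  n3('ab'): parent n2 fail=0; on 'b' 0 → fail=0;  out {1}∪∅={1}
  n5('ee'): parent n4 fail=0; on 'e' 0 → fail=4;  out {2}∪∅={2}
  n6('ed'): parent n4 fail=0; on 'd' 0 → fail=1;  out ∅∪{0}={0}
  n9('de'): parent n1 fail=0; on 'e' 0 → fail=4;  out ∅∪∅=∅
  n14('dd'): parent n1 fail=0; on 'd' 0 → fail=1;  out ∅∪{0}={0}
  n7('edd'): parent n6 fail=1; on 'd' 1 → fail=14;  out ∅∪{0}={0}
  n10('dee'): parent n9 fail=4; on 'e' 4 → fail=5;  out ∅∪{2}={2}
  n15('ddb'): parent n14 fail=1; on 'b' 1→0 → fail=0;  out {5}∪∅={5}
  n8('eddb'): parent n7 fail=14; on 'b' 14 → fail=15;  out {3}∪{5}={3,5}
  n11('deec'): parent n10 fail=5; on 'c' 5→4→0 → fail=0;  out ∅∪∅=∅
  n12('deece'): parent n11 fail=0; on 'e' 0 → fail=4;  out ∅∪∅=∅
  n13('deeceb'): parent n12 fail=4; on 'b' 4→0 → fail=0;  out {4}∪∅={4}

Text stream:
i=0 'd': node 0→1  → match P0@[0:0]
i=1 'e': node 1→9
i=2 'e': node 9→10  → match P2@[1:2]
i=3 'c': node 10→11
i=4 'e': node 11→12
i=5 'b': node 12→13  → match P4@[0:5]
i=6 'e': node 13→4 (fail-walked)
i=7 'e': node 4→5  → match P2@[6:7]
i=8 'b': node 5→0 (fail-walked)
i=9 'b': node 0→0
i=10 'e': node 0→4
i=11 'd': node 4→6  → match P0@[11:11]
i=12 'b': node 6→0 (fail-walked)
i=13 'c': node 0→0
i=14 'a': node 0→2
i=15 'e': node 2→4 (fail-walked)
i=16 'e': node 4→5  → match P2@[15:16]
i=17 'e': node 5→5 (fail-walked)  → match P2@[16:17]
i=18 'd': node 5→6 (fail-walked)  → match P0@[18:18]
i=19 'e': node 6→9 (fail-walked)
i=20 'a': node 9→2 (fail-walked)
i=21 'b': node 2→3  → match P1@[20:21]
i=22 'e': node 3→4 (fail-walked)
i=23 'b': node 4→0 (fail-walked)
i=24 'c': node 0→0
i=25 'c': node 0→0
i=26 'e': node 0→4
i=27 'd': node 4→6  → match P0@[27:27]
i=28 'c': node 6→0 (fail-walked)
i=29 'a': node 0→2
i=30 'd': node 2→1 (fail-walked)  → match P0@[30:30]
i=31 'c': node 1→0 (fail-walked)
i=32 'e': node 0→4
i=33 'b': node 4→0 (fail-walked)
i=34 'a': node 0→2
i=35 'd': node 2→1 (fail-walked)  → match P0@[35:35]
i=36 'a': node 1→2 (fail-walked)
i=37 'b': node 2→3  → match P1@[36:37]
i=38 'e': node 3→4 (fail-walked)
i=39 'e': node 4→5  → match P2@[38:39]
i=40 'b': node 5→0 (fail-walked)
i=41 'b': node 0→0
i=42 'e': node 0→4
i=43 'a': node 4→2 (fail-walked)
i=44 'c': node 2→0 (fail-walked)
i=45 'd': node 0→1  → match P0@[45:45]
i=46 'e': node 1→9
i=47 'e': node 9→10  → match P2@[46:47]
i=48 'c': node 10→11
i=49 'e': node 11→12

All matches (sorted): [[0,0],[2,2],[5,4],[7,2],[11,0],[16,2],[17,2],[18,0],[21,1],[27,0],[30,0],[35,0],[37,1],[39,2],[45,0],[47,2]]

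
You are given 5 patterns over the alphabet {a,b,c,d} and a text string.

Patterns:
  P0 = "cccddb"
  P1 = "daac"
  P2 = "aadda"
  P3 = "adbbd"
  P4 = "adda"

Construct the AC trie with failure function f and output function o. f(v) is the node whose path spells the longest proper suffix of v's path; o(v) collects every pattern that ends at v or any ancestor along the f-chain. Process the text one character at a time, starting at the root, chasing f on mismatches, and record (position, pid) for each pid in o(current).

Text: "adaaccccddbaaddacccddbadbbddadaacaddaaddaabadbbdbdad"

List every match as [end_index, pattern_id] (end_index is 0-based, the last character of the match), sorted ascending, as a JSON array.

Build automaton:
Trie nodes:
  n0 'ε': a→11 c→1 d→7
  n1 'c': c→2
  n2 'cc': c→3
  n3 'ccc': d→4
  n4 'cccd': d→5
  n5 'cccdd': b→6
  n6 'cccddb': ·  ←P0
  n7 'd': a→8
  n8 'da': a→9
  n9 'daa': c→10
  n10 'daac': ·  ←P1
  n11 'a': a→12 d→16
  n12 'aa': d→13
  n13 'aad': d→14
  n14 'aadd': a→15
  n15 'aadda': ·  ←P2
  n16 'ad': b→17 d→20
  n17 'adb': b→18
  n18 'adbb': d→19
  n19 'adbbd': ·  ←P3
  n20 'add': a→21
  n21 'adda': ·  ←P4

Failure links (BFS by depth):
  n1('c'): parent n0 fail=0; on 'c' 0 → fail=0;  out ∅∪∅=∅
  n7('d'): parent n0 fail=0; on 'd' 0 → fail=0;  out ∅∪∅=∅
  n11('a'): parent n0 fail=0; on 'a' 0 → fail=0;  out ∅∪∅=∅
  n2('cc'): parent n1 fail=0; on 'c' 0 → fail=1;  out ∅∪∅=∅
  n8('da'): parent n7 fail=0; on 'a' 0 → fail=11;  out ∅∪∅=∅
  n12('aa'): parent n11 fail=0; on 'a' 0 → fail=11;  out ∅∪∅=∅
  n16('ad'): parent n11 fail=0; on 'd' 0 → fail=7;  out ∅∪∅=∅
  n3('ccc'): parent n2 fail=1; on 'c' 1 → fail=2;  out ∅∪∅=∅
  n9('daa'): parent n8 fail=11; on 'a' 11 → fail=12;  out ∅∪∅=∅
  n13('aad'): parent n12 fail=11; on 'd' 11 → fail=16;  out ∅∪∅=∅
  n17('adb'): parent n16 fail=7; on 'b' 7→0 → fail=0;  out ∅∪∅=∅
  n20('add'): parent n16 fail=7; on 'd' 7→0 → fail=7;  out ∅∪∅=∅
  n4('cccd'): parent n3 fail=2; on 'd' 2→1→0 → fail=7;  out ∅∪∅=∅
  n10('daac'): parent n9 fail=12; on 'c' 12→11→0 → fail=1;  out {1}∪∅={1}
  n14('aadd'): parent n13 fail=16; on 'd' 16 → fail=20;  out ∅∪∅=∅
  n18('adbb'): parent n17 fail=0; on 'b' 0 → fail=0;  out ∅∪∅=∅
  n21('adda'): parent n20 fail=7; on 'a' 7 → fail=8;  out {4}∪∅={4}
  n5('cccdd'): parent n4 fail=7; on 'd' 7→0 → fail=7;  out ∅∪∅=∅
  n15('aadda'): parent n14 fail=20; on 'a' 20 → fail=21;  out {2}∪{4}={2,4}
  n19('adbbd'): parent n18 fail=0; on 'd' 0 → fail=7;  out {3}∪∅={3}
  n6('cccddb'): parent n5 fail=7; on 'b' 7→0 → fail=0;  out {0}∪∅={0}

Text stream:
pos 0 'a': at 11
pos 1 'd': at 16
pos 2 'a': at 8 (via fail)
pos 3 'a': at 9
pos 4 'c': at 10  ** P1@[1:4]
pos 5 'c': at 2 (via fail)
pos 6 'c': at 3
pos 7 'c': at 3 (via fail)
pos 8 'd': at 4
pos 9 'd': at 5
pos 10 'b': at 6  ** P0@[5:10]
pos 11 'a': at 11 (via fail)
pos 12 'a': at 12
pos 13 'd': at 13
pos 14 'd': at 14
pos 15 'a': at 15  ** P2@[11:15],P4@[12:15]
pos 16 'c': at 1 (via fail)
pos 17 'c': at 2
pos 18 'c': at 3
pos 19 'd': at 4
pos 20 'd': at 5
pos 21 'b': at 6  ** P0@[16:21]
pos 22 'a': at 11 (via fail)
pos 23 'd': at 16
pos 24 'b': at 17
pos 25 'b': at 18
pos 26 'd': at 19  ** P3@[22:26]
pos 27 'd': at 7 (via fail)
pos 28 'a': at 8
pos 29 'd': at 16 (via fail)
pos 30 'a': at 8 (via fail)
pos 31 'a': at 9
pos 32 'c': at 10  ** P1@[29:32]
pos 33 'a': at 11 (via fail)
pos 34 'd': at 16
pos 35 'd': at 20
pos 36 'a': at 21  ** P4@[33:36]
pos 37 'a': at 9 (via fail)
pos 38 'd': at 13 (via fail)
pos 39 'd': at 14
pos 40 'a': at 15  ** P2@[36:40],P4@[37:40]
pos 41 'a': at 9 (via fail)
pos 42 'b': at 0 (via fail)
pos 43 'a': at 11
pos 44 'd': at 16
pos 45 'b': at 17
pos 46 'b': at 18
pos 47 'd': at 19  ** P3@[43:47]
pos 48 'b': at 0 (via fail)
pos 49 'd': at 7
pos 50 'a': at 8
pos 51 'd': at 16 (via fail)

Matches: [[4,1],[10,0],[15,2],[15,4],[21,0],[26,3],[32,1],[36,4],[40,2],[40,4],[47,3]]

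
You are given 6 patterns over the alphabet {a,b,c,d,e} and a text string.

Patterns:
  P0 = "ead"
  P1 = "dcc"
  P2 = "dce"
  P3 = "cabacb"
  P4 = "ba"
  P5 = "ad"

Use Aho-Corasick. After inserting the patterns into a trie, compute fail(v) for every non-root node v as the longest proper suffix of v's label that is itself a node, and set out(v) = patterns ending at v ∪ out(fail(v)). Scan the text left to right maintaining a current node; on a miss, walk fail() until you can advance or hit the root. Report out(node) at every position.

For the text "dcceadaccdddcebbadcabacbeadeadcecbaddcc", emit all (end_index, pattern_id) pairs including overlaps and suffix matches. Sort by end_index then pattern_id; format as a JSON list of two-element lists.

Construct AC machine:
Trie nodes:
  0='ε' goto a→16 b→14 c→8 d→4 e→1
  1='e' goto a→2
  2='ea' goto d→3
  3='ead' goto ·  ←P0
  4='d' goto c→5
  5='dc' goto c→6 e→7
  6='dcc' goto ·  ←P1
  7='dce' goto ·  ←P2
  8='c' goto a→9
  9='ca' goto b→10
  10='cab' goto a→11
  11='caba' goto c→12
  12='cabac' goto b→13
  13='cabacb' goto ·  ←P3
  14='b' goto a→15
  15='ba' goto ·  ←P4
  16='a' goto d→17
  17='ad' goto ·  ←P5

BFS fail/out derivation:
  fail(1) 'e': from fail(0)=0 chase 'e': 0 ⇒ 0;  out=∅∪out(0)=∅
  fail(4) 'd': from fail(0)=0 chase 'd': 0 ⇒ 0;  out=∅∪out(0)=∅
  fail(8) 'c': from fail(0)=0 chase 'c': 0 ⇒ 0;  out=∅∪out(0)=∅
  fail(14) 'b': from fail(0)=0 chase 'b': 0 ⇒ 0;  out=∅∪out(0)=∅
  fail(16) 'a': from fail(0)=0 chase 'a': 0 ⇒ 0;  out=∅∪out(0)=∅
  fail(2) 'ea': from fail(1)=0 chase 'a': 0 ⇒ 16;  out=∅∪out(16)=∅
  fail(5) 'dc': from fail(4)=0 chase 'c': 0 ⇒ 8;  out=∅∪out(8)=∅
  fail(9) 'ca': from fail(8)=0 chase 'a': 0 ⇒ 16;  out=∅∪out(16)=∅
  fail(15) 'ba': from fail(14)=0 chase 'a': 0 ⇒ 16;  out={4}∪out(16)={4}
  fail(17) 'ad': from fail(16)=0 chase 'd': 0 ⇒ 4;  out={5}∪out(4)={5}
  fail(3) 'ead': from fail(2)=16 chase 'd': 16 ⇒ 17;  out={0}∪out(17)={0,5}
  fail(6) 'dcc': from fail(5)=8 chase 'c': 8→0 ⇒ 8;  out={1}∪out(8)={1}
  fail(7) 'dce': from fail(5)=8 chase 'e': 8→0 ⇒ 1;  out={2}∪out(1)={2}
  fail(10) 'cab': from fail(9)=16 chase 'b': 16→0 ⇒ 14;  out=∅∪out(14)=∅
  fail(11) 'caba': from fail(10)=14 chase 'a': 14 ⇒ 15;  out=∅∪out(15)={4}
  fail(12) 'cabac': from fail(11)=15 chase 'c': 15→16→0 ⇒ 8;  out=∅∪out(8)=∅
  fail(13) 'cabacb': from fail(12)=8 chase 'b': 8→0 ⇒ 14;  out={3}∪out(14)={3}

Text stream:
pos 0 'd': at 4
pos 1 'c': at 5
pos 2 'c': at 6  ** P1@[0:2]
pos 3 'e': at 1 (fail-walked)
pos 4 'a': at 2
pos 5 'd': at 3  ** P0@[3:5],P5@[4:5]
pos 6 'a': at 16 (fail-walked)
pos 7 'c': at 8 (fail-walked)
pos 8 'c': at 8 (fail-walked)
pos 9 'd': at 4 (fail-walked)
pos 10 'd': at 4 (fail-walked)
pos 11 'd': at 4 (fail-walked)
pos 12 'c': at 5
pos 13 'e': at 7  ** P2@[11:13]
pos 14 'b': at 14 (fail-walked)
pos 15 'b': at 14 (fail-walked)
pos 16 'a': at 15  ** P4@[15:16]
pos 17 'd': at 17 (fail-walked)  ** P5@[16:17]
pos 18 'c': at 5 (fail-walked)
pos 19 'a': at 9 (fail-walked)
pos 20 'b': at 10
pos 21 'a': at 11  ** P4@[20:21]
pos 22 'c': at 12
pos 23 'b': at 13  ** P3@[18:23]
pos 24 'e': at 1 (fail-walked)
pos 25 'a': at 2
pos 26 'd': at 3  ** P0@[24:26],P5@[25:26]
pos 27 'e': at 1 (fail-walked)
pos 28 'a': at 2
pos 29 'd': at 3  ** P0@[27:29],P5@[28:29]
pos 30 'c': at 5 (fail-walked)
pos 31 'e': at 7  ** P2@[29:31]
pos 32 'c': at 8 (fail-walked)
pos 33 'b': at 14 (fail-walked)
pos 34 'a': at 15  ** P4@[33:34]
pos 35 'd': at 17 (fail-walked)  ** P5@[34:35]
pos 36 'd': at 4 (fail-walked)
pos 37 'c': at 5
pos 38 'c': at 6  ** P1@[36:38]

All matches (sorted): [[2,1],[5,0],[5,5],[13,2],[16,4],[17,5],[21,4],[23,3],[26,0],[26,5],[29,0],[29,5],[31,2],[34,4],[35,5],[38,1]]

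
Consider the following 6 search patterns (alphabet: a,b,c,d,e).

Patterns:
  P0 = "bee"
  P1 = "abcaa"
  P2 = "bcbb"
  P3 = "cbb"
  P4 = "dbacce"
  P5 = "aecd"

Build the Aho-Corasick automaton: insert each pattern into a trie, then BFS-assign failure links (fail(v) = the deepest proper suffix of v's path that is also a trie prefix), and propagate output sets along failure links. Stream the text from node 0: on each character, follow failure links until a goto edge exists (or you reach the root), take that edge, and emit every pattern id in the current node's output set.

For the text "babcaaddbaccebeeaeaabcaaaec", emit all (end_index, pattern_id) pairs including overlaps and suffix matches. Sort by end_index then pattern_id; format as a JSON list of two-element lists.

Construct AC machine:
Trie nodes:
  n0 'ε': a→4 b→1 c→12 d→15
  n1 'b': c→9 e→2
  n2 'be': e→3
  n3 'bee': ·  ←P0
  n4 'a': b→5 e→21
  n5 'ab': c→6
  n6 'abc': a→7
  n7 'abca': a→8
  n8 'abcaa': ·  ←P1
  n9 'bc': b→10
  n10 'bcb': b→11
  n11 'bcbb': ·  ←P2
  n12 'c': b→13
  n13 'cb': b→14
  n14 'cbb': ·  ←P3
  n15 'd': b→16
  n16 'db': a→17
  n17 'dba': c→18
  n18 'dbac': c→19
  n19 'dbacc': e→20
  n20 'dbacce': ·  ←P4
  n21 'ae': c→22
  n22 'aec': d→23
  n23 'aecd': ·  ←P5

Failure links (BFS by depth):
  fail(1) 'b': from fail(0)=0 chase 'b': 0 ⇒ 0;  out=∅∪out(0)=∅
  fail(4) 'a': from fail(0)=0 chase 'a': 0 ⇒ 0;  out=∅∪out(0)=∅
  fail(12) 'c': from fail(0)=0 chase 'c': 0 ⇒ 0;  out=∅∪out(0)=∅
  fail(15) 'd': from fail(0)=0 chase 'd': 0 ⇒ 0;  out=∅∪out(0)=∅
  fail(2) 'be': from fail(1)=0 chase 'e': 0 ⇒ 0;  out=∅∪out(0)=∅
  fail(5) 'ab': from fail(4)=0 chase 'b': 0 ⇒ 1;  out=∅∪out(1)=∅
  fail(9) 'bc': from fail(1)=0 chase 'c': 0 ⇒ 12;  out=∅∪out(12)=∅
  fail(13) 'cb': from fail(12)=0 chase 'b': 0 ⇒ 1;  out=∅∪out(1)=∅
  fail(16) 'db': from fail(15)=0 chase 'b': 0 ⇒ 1;  out=∅∪out(1)=∅
  fail(21) 'ae': from fail(4)=0 chase 'e': 0 ⇒ 0;  out=∅∪out(0)=∅
  fail(3) 'bee': from fail(2)=0 chase 'e': 0 ⇒ 0;  out={0}∪out(0)={0}
  fail(6) 'abc': from fail(5)=1 chase 'c': 1 ⇒ 9;  out=∅∪out(9)=∅
  fail(10) 'bcb': from fail(9)=12 chase 'b': 12 ⇒ 13;  out=∅∪out(13)=∅
  fail(14) 'cbb': from fail(13)=1 chase 'b': 1→0 ⇒ 1;  out={3}∪out(1)={3}
  fail(17) 'dba': from fail(16)=1 chase 'a': 1→0 ⇒ 4;  out=∅∪out(4)=∅
  fail(22) 'aec': from fail(21)=0 chase 'c': 0 ⇒ 12;  out=∅∪out(12)=∅
  fail(7) 'abca': from fail(6)=9 chase 'a': 9→12→0 ⇒ 4;  out=∅∪out(4)=∅
  fail(11) 'bcbb': from fail(10)=13 chase 'b': 13 ⇒ 14;  out={2}∪out(14)={2,3}
  fail(18) 'dbac': from fail(17)=4 chase 'c': 4→0 ⇒ 12;  out=∅∪out(12)=∅
  fail(23) 'aecd': from fail(22)=12 chase 'd': 12→0 ⇒ 15;  out={5}∪out(15)={5}
  fail(8) 'abcaa': from fail(7)=4 chase 'a': 4→0 ⇒ 4;  out={1}∪out(4)={1}
  fail(19) 'dbacc': from fail(18)=12 chase 'c': 12→0 ⇒ 12;  out=∅∪out(12)=∅
  fail(20) 'dbacce': from fail(19)=12 chase 'e': 12→0 ⇒ 0;  out={4}∪out(0)={4}

Scan:
pos 0 'b': at 1
pos 1 'a': at 4 ·f
pos 2 'b': at 5
pos 3 'c': at 6
pos 4 'a': at 7
pos 5 'a': at 8  → match P1@[1:5]
pos 6 'd': at 15 ·f
pos 7 'd': at 15 ·f
pos 8 'b': at 16
pos 9 'a': at 17
pos 10 'c': at 18
pos 11 'c': at 19
pos 12 'e': at 20  → match P4@[7:12]
pos 13 'b': at 1 ·f
pos 14 'e': at 2
pos 15 'e': at 3  → match P0@[13:15]
pos 16 'a': at 4 ·f
pos 17 'e': at 21
pos 18 'a': at 4 ·f
pos 19 'a': at 4 ·f
pos 20 'b': at 5
pos 21 'c': at 6
pos 22 'a': at 7
pos 23 'a': at 8  → match P1@[19:23]
pos 24 'a': at 4 ·f
pos 25 'e': at 21
pos 26 'c': at 22

Result: [[5,1],[12,4],[15,0],[23,1]]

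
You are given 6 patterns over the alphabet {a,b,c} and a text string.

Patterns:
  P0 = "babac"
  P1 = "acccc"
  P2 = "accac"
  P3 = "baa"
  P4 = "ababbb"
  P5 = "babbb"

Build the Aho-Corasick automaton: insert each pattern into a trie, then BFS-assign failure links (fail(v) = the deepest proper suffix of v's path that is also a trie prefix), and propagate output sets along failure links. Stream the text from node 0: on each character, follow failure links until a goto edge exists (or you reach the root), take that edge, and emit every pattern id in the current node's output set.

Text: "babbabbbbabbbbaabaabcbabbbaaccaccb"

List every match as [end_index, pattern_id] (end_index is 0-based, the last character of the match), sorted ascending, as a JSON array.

Build automaton:
Trie nodes:
  n0 'ε': a→6 b→1
  n1 'b': a→2
  n2 'ba': a→13 b→3
  n3 'bab': a→4 b→19
  n4 'baba': c→5
  n5 'babac': ·  [P0 ends]
  n6 'a': b→14 c→7
  n7 'ac': c→8
  n8 'acc': a→11 c→9
  n9 'accc': c→10
  n10 'acccc': ·  [P1 ends]
  n11 'acca': c→12
  n12 'accac': ·  [P2 ends]
  n13 'baa': ·  [P3 ends]
  n14 'ab': a→15
  n15 'aba': b→16
  n16 'abab': b→17
  n17 'ababb': b→18
  n18 'ababbb': ·  [P4 ends]
  n19 'babb': b→20
  n20 'babbb': ·  [P5 ends]

Failure links (BFS by depth):
  fail(1) 'b': from fail(0)=0 chase 'b': 0 ⇒ 0;  out=∅∪out(0)=∅
  fail(6) 'a': from fail(0)=0 chase 'a': 0 ⇒ 0;  out=∅∪out(0)=∅
  fail(2) 'ba': from fail(1)=0 chase 'a': 0 ⇒ 6;  out=∅∪out(6)=∅
  fail(7) 'ac': from fail(6)=0 chase 'c': 0 ⇒ 0;  out=∅∪out(0)=∅
  fail(14) 'ab': from fail(6)=0 chase 'b': 0 ⇒ 1;  out=∅∪out(1)=∅
  fail(3) 'bab': from fail(2)=6 chase 'b': 6 ⇒ 14;  out=∅∪out(14)=∅
  fail(8) 'acc': from fail(7)=0 chase 'c': 0 ⇒ 0;  out=∅∪out(0)=∅
  fail(13) 'baa': from fail(2)=6 chase 'a': 6→0 ⇒ 6;  out={3}∪out(6)={3}
  fail(15) 'aba': from fail(14)=1 chase 'a': 1 ⇒ 2;  out=∅∪out(2)=∅
  fail(4) 'baba': from fail(3)=14 chase 'a': 14 ⇒ 15;  out=∅∪out(15)=∅
  fail(9) 'accc': from fail(8)=0 chase 'c': 0 ⇒ 0;  out=∅∪out(0)=∅
  fail(11) 'acca': from fail(8)=0 chase 'a': 0 ⇒ 6;  out=∅∪out(6)=∅
  fail(16) 'abab': from fail(15)=2 chase 'b': 2 ⇒ 3;  out=∅∪out(3)=∅
  fail(19) 'babb': from fail(3)=14 chase 'b': 14→1→0 ⇒ 1;  out=∅∪out(1)=∅
  fail(5) 'babac': from fail(4)=15 chase 'c': 15→2→6 ⇒ 7;  out={0}∪out(7)={0}
  fail(10) 'acccc': from fail(9)=0 chase 'c': 0 ⇒ 0;  out={1}∪out(0)={1}
  fail(12) 'accac': from fail(11)=6 chase 'c': 6 ⇒ 7;  out={2}∪out(7)={2}
  fail(17) 'ababb': from fail(16)=3 chase 'b': 3 ⇒ 19;  out=∅∪out(19)=∅
  fail(20) 'babbb': from fail(19)=1 chase 'b': 1→0 ⇒ 1;  out={5}∪out(1)={5}
  fail(18) 'ababbb': from fail(17)=19 chase 'b': 19 ⇒ 20;  out={4}∪out(20)={4,5}

Text stream:
[0] read 'b'  n0⇒n1
[1] read 'a'  n1⇒n2
[2] read 'b'  n2⇒n3
[3] read 'b'  n3⇒n19
[4] read 'a'  n19⇒n2 ·f
[5] read 'b'  n2⇒n3
[6] read 'b'  n3⇒n19
[7] read 'b'  n19⇒n20  ** P5@[3:7]
[8] read 'b'  n20⇒n1 ·f
[9] read 'a'  n1⇒n2
[10] read 'b'  n2⇒n3
[11] read 'b'  n3⇒n19
[12] read 'b'  n19⇒n20  ** P5@[8:12]
[13] read 'b'  n20⇒n1 ·f
[14] read 'a'  n1⇒n2
[15] read 'a'  n2⇒n13  ** P3@[13:15]
[16] read 'b'  n13⇒n14 ·f
[17] read 'a'  n14⇒n15
[18] read 'a'  n15⇒n13 ·f  ** P3@[16:18]
[19] read 'b'  n13⇒n14 ·f
[20] read 'c'  n14⇒n0 ·f
[21] read 'b'  n0⇒n1
[22] read 'a'  n1⇒n2
[23] read 'b'  n2⇒n3
[24] read 'b'  n3⇒n19
[25] read 'b'  n19⇒n20  ** P5@[21:25]
[26] read 'a'  n20⇒n2 ·f
[27] read 'a'  n2⇒n13  ** P3@[25:27]
[28] read 'c'  n13⇒n7 ·f
[29] read 'c'  n7⇒n8
[30] read 'a'  n8⇒n11
[31] read 'c'  n11⇒n12  ** P2@[27:31]
[32] read 'c'  n12⇒n8 ·f
[33] read 'b'  n8⇒n1 ·f

Result: [[7,5],[12,5],[15,3],[18,3],[25,5],[27,3],[31,2]]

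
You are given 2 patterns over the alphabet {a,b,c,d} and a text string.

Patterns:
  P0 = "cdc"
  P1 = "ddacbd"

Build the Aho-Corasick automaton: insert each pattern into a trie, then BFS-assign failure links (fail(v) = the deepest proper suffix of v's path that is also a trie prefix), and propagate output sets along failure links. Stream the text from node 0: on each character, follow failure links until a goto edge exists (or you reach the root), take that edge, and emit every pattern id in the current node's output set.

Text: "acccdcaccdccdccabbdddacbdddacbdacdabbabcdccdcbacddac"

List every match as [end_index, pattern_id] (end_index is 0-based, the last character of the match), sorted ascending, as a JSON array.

Build:
Trie (insert patterns):
  0='ε' goto c→1 d→4
  1='c' goto d→2
  2='cd' goto c→3
  3='cdc' goto ·  ←P0
  4='d' goto d→5
  5='dd' goto a→6
  6='dda' goto c→7
  7='ddac' goto b→8
  8='ddacb' goto d→9
  9='ddacbd' goto ·  ←P1

BFS fail/out derivation:
  n1('c'): parent n0 fail=0; on 'c' 0 → fail=0;  out ∅∪∅=∅
  n4('d'): parent n0 fail=0; on 'd' 0 → fail=0;  out ∅∪∅=∅
  n2('cd'): parent n1 fail=0; on 'd' 0 → fail=4;  out ∅∪∅=∅
  n5('dd'): parent n4 fail=0; on 'd' 0 → fail=4;  out ∅∪∅=∅
  n3('cdc'): parent n2 fail=4; on 'c' 4→0 → fail=1;  out {0}∪∅={0}
  n6('dda'): parent n5 fail=4; on 'a' 4→0 → fail=0;  out ∅∪∅=∅
  n7('ddac'): parent n6 fail=0; on 'c' 0 → fail=1;  out ∅∪∅=∅
  n8('ddacb'): parent n7 fail=1; on 'b' 1→0 → fail=0;  out ∅∪∅=∅
  n9('ddacbd'): parent n8 fail=0; on 'd' 0 → fail=4;  out {1}∪∅={1}

Text stream:
[0] read 'a'  n0⇒n0
[1] read 'c'  n0⇒n1
[2] read 'c'  n1⇒n1 ·f
[3] read 'c'  n1⇒n1 ·f
[4] read 'd'  n1⇒n2
[5] read 'c'  n2⇒n3  emit P0@[3:5]
[6] read 'a'  n3⇒n0 ·f
[7] read 'c'  n0⇒n1
[8] read 'c'  n1⇒n1 ·f
[9] read 'd'  n1⇒n2
[10] read 'c'  n2⇒n3  emit P0@[8:10]
[11] read 'c'  n3⇒n1 ·f
[12] read 'd'  n1⇒n2
[13] read 'c'  n2⇒n3  emit P0@[11:13]
[14] read 'c'  n3⇒n1 ·f
[15] read 'a'  n1⇒n0 ·f
[16] read 'b'  n0⇒n0
[17] read 'b'  n0⇒n0
[18] read 'd'  n0⇒n4
[19] read 'd'  n4⇒n5
[20] read 'd'  n5⇒n5 ·f
[21] read 'a'  n5⇒n6
[22] read 'c'  n6⇒n7
[23] read 'b'  n7⇒n8
[24] read 'd'  n8⇒n9  emit P1@[19:24]
[25] read 'd'  n9⇒n5 ·f
[26] read 'd'  n5⇒n5 ·f
[27] read 'a'  n5⇒n6
[28] read 'c'  n6⇒n7
[29] read 'b'  n7⇒n8
[30] read 'd'  n8⇒n9  emit P1@[25:30]
[31] read 'a'  n9⇒n0 ·f
[32] read 'c'  n0⇒n1
[33] read 'd'  n1⇒n2
[34] read 'a'  n2⇒n0 ·f
[35] read 'b'  n0⇒n0
[36] read 'b'  n0⇒n0
[37] read 'a'  n0⇒n0
[38] read 'b'  n0⇒n0
[39] read 'c'  n0⇒n1
[40] read 'd'  n1⇒n2
[41] read 'c'  n2⇒n3  emit P0@[39:41]
[42] read 'c'  n3⇒n1 ·f
[43] read 'd'  n1⇒n2
[44] read 'c'  n2⇒n3  emit P0@[42:44]
[45] read 'b'  n3⇒n0 ·f
[46] read 'a'  n0⇒n0
[47] read 'c'  n0⇒n1
[48] read 'd'  n1⇒n2
[49] read 'd'  n2⇒n5 ·f
[50] read 'a'  n5⇒n6
[51] read 'c'  n6⇒n7

All matches (sorted): [[5,0],[10,0],[13,0],[24,1],[30,1],[41,0],[44,0]]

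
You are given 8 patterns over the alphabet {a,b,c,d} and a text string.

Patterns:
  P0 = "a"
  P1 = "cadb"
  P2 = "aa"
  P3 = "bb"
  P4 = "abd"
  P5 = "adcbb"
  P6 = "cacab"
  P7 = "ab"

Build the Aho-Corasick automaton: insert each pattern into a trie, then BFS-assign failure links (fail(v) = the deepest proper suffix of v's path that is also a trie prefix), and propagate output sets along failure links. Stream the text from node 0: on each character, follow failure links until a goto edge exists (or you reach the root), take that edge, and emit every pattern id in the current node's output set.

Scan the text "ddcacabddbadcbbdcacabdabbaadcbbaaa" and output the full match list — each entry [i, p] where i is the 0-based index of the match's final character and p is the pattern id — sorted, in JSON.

Construct AC machine:
Trie (insert patterns):
  0='ε' goto a→1 b→7 c→2
  1='a' goto a→6 b→9 d→11  ←P0
  2='c' goto a→3
  3='ca' goto c→15 d→4
  4='cad' goto b→5
  5='cadb' goto ·  ←P1
  6='aa' goto ·  ←P2
  7='b' goto b→8
  8='bb' goto ·  ←P3
  9='ab' goto d→10  ←P7
  10='abd' goto ·  ←P4
  11='ad' goto c→12
  12='adc' goto b→13
  13='adcb' goto b→14
  14='adcbb' goto ·  ←P5
  15='cac' goto a→16
  16='caca' goto b→17
  17='cacab' goto ·  ←P6

Failure links (BFS by depth):
  fail(1) 'a': from fail(0)=0 chase 'a': 0 ⇒ 0;  out={0}∪out(0)={0}
  fail(2) 'c': from fail(0)=0 chase 'c': 0 ⇒ 0;  out=∅∪out(0)=∅
  fail(7) 'b': from fail(0)=0 chase 'b': 0 ⇒ 0;  out=∅∪out(0)=∅
  fail(3) 'ca': from fail(2)=0 chase 'a': 0 ⇒ 1;  out=∅∪out(1)={0}
  fail(6) 'aa': from fail(1)=0 chase 'a': 0 ⇒ 1;  out={2}∪out(1)={0,2}
  fail(8) 'bb': from fail(7)=0 chase 'b': 0 ⇒ 7;  out={3}∪out(7)={3}
  fail(9) 'ab': from fail(1)=0 chase 'b': 0 ⇒ 7;  out={7}∪out(7)={7}
  fail(11) 'ad': from fail(1)=0 chase 'd': 0 ⇒ 0;  out=∅∪out(0)=∅
  fail(4) 'cad': from fail(3)=1 chase 'd': 1 ⇒ 11;  out=∅∪out(11)=∅
  fail(10) 'abd': from fail(9)=7 chase 'd': 7→0 ⇒ 0;  out={4}∪out(0)={4}
  fail(12) 'adc': from fail(11)=0 chase 'c': 0 ⇒ 2;  out=∅∪out(2)=∅
  fail(15) 'cac': from fail(3)=1 chase 'c': 1→0 ⇒ 2;  out=∅∪out(2)=∅
  fail(5) 'cadb': from fail(4)=11 chase 'b': 11→0 ⇒ 7;  out={1}∪out(7)={1}
  fail(13) 'adcb': from fail(12)=2 chase 'b': 2→0 ⇒ 7;  out=∅∪out(7)=∅
  fail(16) 'caca': from fail(15)=2 chase 'a': 2 ⇒ 3;  out=∅∪out(3)={0}
  fail(14) 'adcbb': from fail(13)=7 chase 'b': 7 ⇒ 8;  out={5}∪out(8)={3,5}
  fail(17) 'cacab': from fail(16)=3 chase 'b': 3→1 ⇒ 9;  out={6}∪out(9)={6,7}

Text stream:
pos 0 'd': at 0
pos 1 'd': at 0
pos 2 'c': at 2
pos 3 'a': at 3  → match P0@[3:3]
pos 4 'c': at 15
pos 5 'a': at 16  → match P0@[5:5]
pos 6 'b': at 17  → match P6@[2:6],P7@[5:6]
pos 7 'd': at 10 (fail-walked)  → match P4@[5:7]
pos 8 'd': at 0 (fail-walked)
pos 9 'b': at 7
pos 10 'a': at 1 (fail-walked)  → match P0@[10:10]
pos 11 'd': at 11
pos 12 'c': at 12
pos 13 'b': at 13
pos 14 'b': at 14  → match P3@[13:14],P5@[10:14]
pos 15 'd': at 0 (fail-walked)
pos 16 'c': at 2
pos 17 'a': at 3  → match P0@[17:17]
pos 18 'c': at 15
pos 19 'a': at 16  → match P0@[19:19]
pos 20 'b': at 17  → match P6@[16:20],P7@[19:20]
pos 21 'd': at 10 (fail-walked)  → match P4@[19:21]
pos 22 'a': at 1 (fail-walked)  → match P0@[22:22]
pos 23 'b': at 9  → match P7@[22:23]
pos 24 'b': at 8 (fail-walked)  → match P3@[23:24]
pos 25 'a': at 1 (fail-walked)  → match P0@[25:25]
pos 26 'a': at 6  → match P0@[26:26],P2@[25:26]
pos 27 'd': at 11 (fail-walked)
pos 28 'c': at 12
pos 29 'b': at 13
pos 30 'b': at 14  → match P3@[29:30],P5@[26:30]
pos 31 'a': at 1 (fail-walked)  → match P0@[31:31]
pos 32 'a': at 6  → match P0@[32:32],P2@[31:32]
pos 33 'a': at 6 (fail-walked)  → match P0@[33:33],P2@[32:33]

All matches (sorted): [[3,0],[5,0],[6,6],[6,7],[7,4],[10,0],[14,3],[14,5],[17,0],[19,0],[20,6],[20,7],[21,4],[22,0],[23,7],[24,3],[25,0],[26,0],[26,2],[30,3],[30,5],[31,0],[32,0],[32,2],[33,0],[33,2]]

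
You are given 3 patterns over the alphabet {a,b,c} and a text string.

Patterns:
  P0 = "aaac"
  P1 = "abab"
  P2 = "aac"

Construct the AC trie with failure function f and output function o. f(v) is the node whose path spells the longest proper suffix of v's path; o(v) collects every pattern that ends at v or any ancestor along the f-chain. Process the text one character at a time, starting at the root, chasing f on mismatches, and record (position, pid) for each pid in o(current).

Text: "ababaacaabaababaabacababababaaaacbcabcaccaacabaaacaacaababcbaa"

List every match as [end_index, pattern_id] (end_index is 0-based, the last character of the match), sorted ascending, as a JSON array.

Build:
Trie (insert patterns):
  n0 'ε': a→1
  n1 'a': a→2 b→5
  n2 'aa': a→3 c→8
  n3 'aaa': c→4
  n4 'aaac': ·  ←P0
  n5 'ab': a→6
  n6 'aba': b→7
  n7 'abab': ·  ←P1
  n8 'aac': ·  ←P2

Failure links (BFS by depth):
  fail(1) 'a': from fail(0)=0 chase 'a': 0 ⇒ 0;  out=∅∪out(0)=∅
  fail(2) 'aa': from fail(1)=0 chase 'a': 0 ⇒ 1;  out=∅∪out(1)=∅
  fail(5) 'ab': from fail(1)=0 chase 'b': 0 ⇒ 0;  out=∅∪out(0)=∅
  fail(3) 'aaa': from fail(2)=1 chase 'a': 1 ⇒ 2;  out=∅∪out(2)=∅
  fail(6) 'aba': from fail(5)=0 chase 'a': 0 ⇒ 1;  out=∅∪out(1)=∅
  fail(8) 'aac': from fail(2)=1 chase 'c': 1→0 ⇒ 0;  out={2}∪out(0)={2}
  fail(4) 'aaac': from fail(3)=2 chase 'c': 2 ⇒ 8;  out={0}∪out(8)={0,2}
  fail(7) 'abab': from fail(6)=1 chase 'b': 1 ⇒ 5;  out={1}∪out(5)={1}

Text stream:
i=0 'a': node 0→1
i=1 'b': node 1→5
i=2 'a': node 5→6
i=3 'b': node 6→7  emit P1@[0:3]
i=4 'a': node 7→6 ·f
i=5 'a': node 6→2 ·f
i=6 'c': node 2→8  emit P2@[4:6]
i=7 'a': node 8→1 ·f
i=8 'a': node 1→2
i=9 'b': node 2→5 ·f
i=10 'a': node 5→6
i=11 'a': node 6→2 ·f
i=12 'b': node 2→5 ·f
i=13 'a': node 5→6
i=14 'b': node 6→7  emit P1@[11:14]
i=15 'a': node 7→6 ·f
i=16 'a': node 6→2 ·f
i=17 'b': node 2→5 ·f
i=18 'a': node 5→6
i=19 'c': node 6→0 ·f
i=20 'a': node 0→1
i=21 'b': node 1→5
i=22 'a': node 5→6
i=23 'b': node 6→7  emit P1@[20:23]
i=24 'a': node 7→6 ·f
i=25 'b': node 6→7  emit P1@[22:25]
i=26 'a': node 7→6 ·f
i=27 'b': node 6→7  emit P1@[24:27]
i=28 'a': node 7→6 ·f
i=29 'a': node 6→2 ·f
i=30 'a': node 2→3
i=31 'a': node 3→3 ·f
i=32 'c': node 3→4  emit P0@[29:32],P2@[30:32]
i=33 'b': node 4→0 ·f
i=34 'c': node 0→0
i=35 'a': node 0→1
i=36 'b': node 1→5
i=37 'c': node 5→0 ·f
i=38 'a': node 0→1
i=39 'c': node 1→0 ·f
i=40 'c': node 0→0
i=41 'a': node 0→1
i=42 'a': node 1→2
i=43 'c': node 2→8  emit P2@[41:43]
i=44 'a': node 8→1 ·f
i=45 'b': node 1→5
i=46 'a': node 5→6
i=47 'a': node 6→2 ·f
i=48 'a': node 2→3
i=49 'c': node 3→4  emit P0@[46:49],P2@[47:49]
i=50 'a': node 4→1 ·f
i=51 'a': node 1→2
i=52 'c': node 2→8  emit P2@[50:52]
i=53 'a': node 8→1 ·f
i=54 'a': node 1→2
i=55 'b': node 2→5 ·f
i=56 'a': node 5→6
i=57 'b': node 6→7  emit P1@[54:57]
i=58 'c': node 7→0 ·f
i=59 'b': node 0→0
i=60 'a': node 0→1
i=61 'a': node 1→2

Result: [[3,1],[6,2],[14,1],[23,1],[25,1],[27,1],[32,0],[32,2],[43,2],[49,0],[49,2],[52,2],[57,1]]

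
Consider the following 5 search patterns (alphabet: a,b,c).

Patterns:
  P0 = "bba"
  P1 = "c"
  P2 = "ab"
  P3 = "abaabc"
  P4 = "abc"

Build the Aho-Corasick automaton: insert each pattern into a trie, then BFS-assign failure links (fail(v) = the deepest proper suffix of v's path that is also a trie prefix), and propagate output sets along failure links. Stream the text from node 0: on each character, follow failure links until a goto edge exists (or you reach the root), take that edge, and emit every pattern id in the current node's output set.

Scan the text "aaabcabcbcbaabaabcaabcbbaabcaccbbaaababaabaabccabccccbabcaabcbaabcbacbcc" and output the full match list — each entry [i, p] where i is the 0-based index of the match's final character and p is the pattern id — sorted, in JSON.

Build:
Trie (insert patterns):
  n0 'ε': a→5 b→1 c→4
  n1 'b': b→2
  n2 'bb': a→3
  n3 'bba': ·  ←P0
  n4 'c': ·  ←P1
  n5 'a': b→6
  n6 'ab': a→7 c→11  ←P2
  n7 'aba': a→8
  n8 'abaa': b→9
  n9 'abaab': c→10
  n10 'abaabc': ·  ←P3
  n11 'abc': ·  ←P4

Failure links (BFS by depth):
  n1('b'): parent n0 fail=0; on 'b' 0 → fail=0;  out ∅∪∅=∅
  n4('c'): parent n0 fail=0; on 'c' 0 → fail=0;  out {1}∪∅={1}
  n5('a'): parent n0 fail=0; on 'a' 0 → fail=0;  out ∅∪∅=∅
  n2('bb'): parent n1 fail=0; on 'b' 0 → fail=1;  out ∅∪∅=∅
  n6('ab'): parent n5 fail=0; on 'b' 0 → fail=1;  out {2}∪∅={2}
  n3('bba'): parent n2 fail=1; on 'a' 1→0 → fail=5;  out {0}∪∅={0}
  n7('aba'): parent n6 fail=1; on 'a' 1→0 → fail=5;  out ∅∪∅=∅
  n11('abc'): parent n6 fail=1; on 'c' 1→0 → fail=4;  out {4}∪{1}={1,4}
  n8('abaa'): parent n7 fail=5; on 'a' 5→0 → fail=5;  out ∅∪∅=∅
  n9('abaab'): parent n8 fail=5; on 'b' 5 → fail=6;  out ∅∪{2}={2}
  n10('abaabc'): parent n9 fail=6; on 'c' 6 → fail=11;  out {3}∪{1,4}={1,3,4}

Run:
[0] read 'a'  n0⇒n5
[1] read 'a'  n5⇒n5 ·f
[2] read 'a'  n5⇒n5 ·f
[3] read 'b'  n5⇒n6  → match P2@[2:3]
[4] read 'c'  n6⇒n11  → match P1@[4:4],P4@[2:4]
[5] read 'a'  n11⇒n5 ·f
[6] read 'b'  n5⇒n6  → match P2@[5:6]
[7] read 'c'  n6⇒n11  → match P1@[7:7],P4@[5:7]
[8] read 'b'  n11⇒n1 ·f
[9] read 'c'  n1⇒n4 ·f  → match P1@[9:9]
[10] read 'b'  n4⇒n1 ·f
[11] read 'a'  n1⇒n5 ·f
[12] read 'a'  n5⇒n5 ·f
[13] read 'b'  n5⇒n6  → match P2@[12:13]
[14] read 'a'  n6⇒n7
[15] read 'a'  n7⇒n8
[16] read 'b'  n8⇒n9  → match P2@[15:16]
[17] read 'c'  n9⇒n10  → match P1@[17:17],P3@[12:17],P4@[15:17]
[18] read 'a'  n10⇒n5 ·f
[19] read 'a'  n5⇒n5 ·f
[20] read 'b'  n5⇒n6  → match P2@[19:20]
[21] read 'c'  n6⇒n11  → match P1@[21:21],P4@[19:21]
[22] read 'b'  n11⇒n1 ·f
[23] read 'b'  n1⇒n2
[24] read 'a'  n2⇒n3  → match P0@[22:24]
[25] read 'a'  n3⇒n5 ·f
[26] read 'b'  n5⇒n6  → match P2@[25:26]
[27] read 'c'  n6⇒n11  → match P1@[27:27],P4@[25:27]
[28] read 'a'  n11⇒n5 ·f
[29] read 'c'  n5⇒n4 ·f  → match P1@[29:29]
[30] read 'c'  n4⇒n4 ·f  → match P1@[30:30]
[31] read 'b'  n4⇒n1 ·f
[32] read 'b'  n1⇒n2
[33] read 'a'  n2⇒n3  → match P0@[31:33]
[34] read 'a'  n3⇒n5 ·f
[35] read 'a'  n5⇒n5 ·f
[36] read 'b'  n5⇒n6  → match P2@[35:36]
[37] read 'a'  n6⇒n7
[38] read 'b'  n7⇒n6 ·f  → match P2@[37:38]
[39] read 'a'  n6⇒n7
[40] read 'a'  n7⇒n8
[41] read 'b'  n8⇒n9  → match P2@[40:41]
[42] read 'a'  n9⇒n7 ·f
[43] read 'a'  n7⇒n8
[44] read 'b'  n8⇒n9  → match P2@[43:44]
[45] read 'c'  n9⇒n10  → match P1@[45:45],P3@[40:45],P4@[43:45]
[46] read 'c'  n10⇒n4 ·f  → match P1@[46:46]
[47] read 'a'  n4⇒n5 ·f
[48] read 'b'  n5⇒n6  → match P2@[47:48]
[49] read 'c'  n6⇒n11  → match P1@[49:49],P4@[47:49]
[50] read 'c'  n11⇒n4 ·f  → match P1@[50:50]
[51] read 'c'  n4⇒n4 ·f  → match P1@[51:51]
[52] read 'c'  n4⇒n4 ·f  → match P1@[52:52]
[53] read 'b'  n4⇒n1 ·f
[54] read 'a'  n1⇒n5 ·f
[55] read 'b'  n5⇒n6  → match P2@[54:55]
[56] read 'c'  n6⇒n11  → match P1@[56:56],P4@[54:56]
[57] read 'a'  n11⇒n5 ·f
[58] read 'a'  n5⇒n5 ·f
[59] read 'b'  n5⇒n6  → match P2@[58:59]
[60] read 'c'  n6⇒n11  → match P1@[60:60],P4@[58:60]
[61] read 'b'  n11⇒n1 ·f
[62] read 'a'  n1⇒n5 ·f
[63] read 'a'  n5⇒n5 ·f
[64] read 'b'  n5⇒n6  → match P2@[63:64]
[65] read 'c'  n6⇒n11  → match P1@[65:65],P4@[63:65]
[66] read 'b'  n11⇒n1 ·f
[67] read 'a'  n1⇒n5 ·f
[68] read 'c'  n5⇒n4 ·f  → match P1@[68:68]
[69] read 'b'  n4⇒n1 ·f
[70] read 'c'  n1⇒n4 ·f  → match P1@[70:70]
[71] read 'c'  n4⇒n4 ·f  → match P1@[71:71]

Result: [[3,2],[4,1],[4,4],[6,2],[7,1],[7,4],[9,1],[13,2],[16,2],[17,1],[17,3],[17,4],[20,2],[21,1],[21,4],[24,0],[26,2],[27,1],[27,4],[29,1],[30,1],[33,0],[36,2],[38,2],[41,2],[44,2],[45,1],[45,3],[45,4],[46,1],[48,2],[49,1],[49,4],[50,1],[51,1],[52,1],[55,2],[56,1],[56,4],[59,2],[60,1],[60,4],[64,2],[65,1],[65,4],[68,1],[70,1],[71,1]]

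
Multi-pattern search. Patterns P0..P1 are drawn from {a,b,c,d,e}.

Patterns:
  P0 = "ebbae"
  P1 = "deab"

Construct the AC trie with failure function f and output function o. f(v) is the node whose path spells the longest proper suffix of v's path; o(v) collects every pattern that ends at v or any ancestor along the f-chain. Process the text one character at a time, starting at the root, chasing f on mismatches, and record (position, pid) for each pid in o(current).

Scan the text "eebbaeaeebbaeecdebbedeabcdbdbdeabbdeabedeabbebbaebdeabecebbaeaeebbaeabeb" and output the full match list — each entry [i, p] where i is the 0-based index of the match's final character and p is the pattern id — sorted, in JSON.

Build automaton:
Trie nodes:
  0='ε' goto d→6 e→1
  1='e' goto b→2
  2='eb' goto b→3
  3='ebb' goto a→4
  4='ebba' goto e→5
  5='ebbae' goto ·  [P0 ends]
  6='d' goto e→7
  7='de' goto a→8
  8='dea' goto b→9
  9='deab' goto ·  [P1 ends]

BFS fail/out derivation:
  fail(1) 'e': from fail(0)=0 chase 'e': 0 ⇒ 0;  out=∅∪out(0)=∅
  fail(6) 'd': from fail(0)=0 chase 'd': 0 ⇒ 0;  out=∅∪out(0)=∅
  fail(2) 'eb': from fail(1)=0 chase 'b': 0 ⇒ 0;  out=∅∪out(0)=∅
  fail(7) 'de': from fail(6)=0 chase 'e': 0 ⇒ 1;  out=∅∪out(1)=∅
  fail(3) 'ebb': from fail(2)=0 chase 'b': 0 ⇒ 0;  out=∅∪out(0)=∅
  fail(8) 'dea': from fail(7)=1 chase 'a': 1→0 ⇒ 0;  out=∅∪out(0)=∅
  fail(4) 'ebba': from fail(3)=0 chase 'a': 0 ⇒ 0;  out=∅∪out(0)=∅
  fail(9) 'deab': from fail(8)=0 chase 'b': 0 ⇒ 0;  out={1}∪out(0)={1}
  fail(5) 'ebbae': from fail(4)=0 chase 'e': 0 ⇒ 1;  out={0}∪out(1)={0}

Text stream:
i=0 'e': node 0→1
i=1 'e': node 1→1 (fail-walked)
i=2 'b': node 1→2
i=3 'b': node 2→3
i=4 'a': node 3→4
i=5 'e': node 4→5  → match P0@[1:5]
i=6 'a': node 5→0 (fail-walked)
i=7 'e': node 0→1
i=8 'e': node 1→1 (fail-walked)
i=9 'b': node 1→2
i=10 'b': node 2→3
i=11 'a': node 3→4
i=12 'e': node 4→5  → match P0@[8:12]
i=13 'e': node 5→1 (fail-walked)
i=14 'c': node 1→0 (fail-walked)
i=15 'd': node 0→6
i=16 'e': node 6→7
i=17 'b': node 7→2 (fail-walked)
i=18 'b': node 2→3
i=19 'e': node 3→1 (fail-walked)
i=20 'd': node 1→6 (fail-walked)
i=21 'e': node 6→7
i=22 'a': node 7→8
i=23 'b': node 8→9  → match P1@[20:23]
i=24 'c': node 9→0 (fail-walked)
i=25 'd': node 0→6
i=26 'b': node 6→0 (fail-walked)
i=27 'd': node 0→6
i=28 'b': node 6→0 (fail-walked)
i=29 'd': node 0→6
i=30 'e': node 6→7
i=31 'a': node 7→8
i=32 'b': node 8→9  → match P1@[29:32]
i=33 'b': node 9→0 (fail-walked)
i=34 'd': node 0→6
i=35 'e': node 6→7
i=36 'a': node 7→8
i=37 'b': node 8→9  → match P1@[34:37]
i=38 'e': node 9→1 (fail-walked)
i=39 'd': node 1→6 (fail-walked)
i=40 'e': node 6→7
i=41 'a': node 7→8
i=42 'b': node 8→9  → match P1@[39:42]
i=43 'b': node 9→0 (fail-walked)
i=44 'e': node 0→1
i=45 'b': node 1→2
i=46 'b': node 2→3
i=47 'a': node 3→4
i=48 'e': node 4→5  → match P0@[44:48]
i=49 'b': node 5→2 (fail-walked)
i=50 'd': node 2→6 (fail-walked)
i=51 'e': node 6→7
i=52 'a': node 7→8
i=53 'b': node 8→9  → match P1@[50:53]
i=54 'e': node 9→1 (fail-walked)
i=55 'c': node 1→0 (fail-walked)
i=56 'e': node 0→1
i=57 'b': node 1→2
i=58 'b': node 2→3
i=59 'a': node 3→4
i=60 'e': node 4→5  → match P0@[56:60]
i=61 'a': node 5→0 (fail-walked)
i=62 'e': node 0→1
i=63 'e': node 1→1 (fail-walked)
i=64 'b': node 1→2
i=65 'b': node 2→3
i=66 'a': node 3→4
i=67 'e': node 4→5  → match P0@[63:67]
i=68 'a': node 5→0 (fail-walked)
i=69 'b': node 0→0
i=70 'e': node 0→1
i=71 'b': node 1→2

Matches: [[5,0],[12,0],[23,1],[32,1],[37,1],[42,1],[48,0],[53,1],[60,0],[67,0]]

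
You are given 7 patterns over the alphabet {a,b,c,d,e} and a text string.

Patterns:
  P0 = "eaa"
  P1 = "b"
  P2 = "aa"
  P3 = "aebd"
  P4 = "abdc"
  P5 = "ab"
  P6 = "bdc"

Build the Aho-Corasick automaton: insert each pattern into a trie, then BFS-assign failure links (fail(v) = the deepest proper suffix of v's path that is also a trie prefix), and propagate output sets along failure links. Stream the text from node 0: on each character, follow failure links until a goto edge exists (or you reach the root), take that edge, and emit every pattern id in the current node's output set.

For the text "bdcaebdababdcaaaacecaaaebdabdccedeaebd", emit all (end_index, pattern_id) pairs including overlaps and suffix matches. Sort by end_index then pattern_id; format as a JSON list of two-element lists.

Build automaton:
Trie (insert patterns):
  n0 'ε': a→5 b→4 e→1
  n1 'e': a→2
  n2 'ea': a→3
  n3 'eaa': ·  [P0 ends]
  n4 'b': d→13  [P1 ends]
  n5 'a': a→6 b→10 e→7
  n6 'aa': ·  [P2 ends]
  n7 'ae': b→8
  n8 'aeb': d→9
  n9 'aebd': ·  [P3 ends]
  n10 'ab': d→11  [P5 ends]
  n11 'abd': c→12
  n12 'abdc': ·  [P4 ends]
  n13 'bd': c→14
  n14 'bdc': ·  [P6 ends]

Failure links (BFS by depth):
  n1('e'): parent n0 fail=0; on 'e' 0 → fail=0;  out ∅∪∅=∅
  n4('b'): parent n0 fail=0; on 'b' 0 → fail=0;  out {1}∪∅={1}
  n5('a'): parent n0 fail=0; on 'a' 0 → fail=0;  out ∅∪∅=∅
  n2('ea'): parent n1 fail=0; on 'a' 0 → fail=5;  out ∅∪∅=∅
  n6('aa'): parent n5 fail=0; on 'a' 0 → fail=5;  out {2}∪∅={2}
  n7('ae'): parent n5 fail=0; on 'e' 0 → fail=1;  out ∅∪∅=∅
  n10('ab'): parent n5 fail=0; on 'b' 0 → fail=4;  out {5}∪{1}={1,5}
  n13('bd'): parent n4 fail=0; on 'd' 0 → fail=0;  out ∅∪∅=∅
  n3('eaa'): parent n2 fail=5; on 'a' 5 → fail=6;  out {0}∪{2}={0,2}
  n8('aeb'): parent n7 fail=1; on 'b' 1→0 → fail=4;  out ∅∪{1}={1}
  n11('abd'): parent n10 fail=4; on 'd' 4 → fail=13;  out ∅∪∅=∅
  n14('bdc'): parent n13 fail=0; on 'c' 0 → fail=0;  out {6}∪∅={6}
  n9('aebd'): parent n8 fail=4; on 'd' 4 → fail=13;  out {3}∪∅={3}
  n12('abdc'): parent n11 fail=13; on 'c' 13 → fail=14;  out {4}∪{6}={4,6}

Scan:
i=0 'b': node 0→4  ** P1@[0:0]
i=1 'd': node 4→13
i=2 'c': node 13→14  ** P6@[0:2]
i=3 'a': node 14→5 (via fail)
i=4 'e': node 5→7
i=5 'b': node 7→8  ** P1@[5:5]
i=6 'd': node 8→9  ** P3@[3:6]
i=7 'a': node 9→5 (via fail)
i=8 'b': node 5→10  ** P1@[8:8],P5@[7:8]
i=9 'a': node 10→5 (via fail)
i=10 'b': node 5→10  ** P1@[10:10],P5@[9:10]
i=11 'd': node 10→11
i=12 'c': node 11→12  ** P4@[9:12],P6@[10:12]
i=13 'a': node 12→5 (via fail)
i=14 'a': node 5→6  ** P2@[13:14]
i=15 'a': node 6→6 (via fail)  ** P2@[14:15]
i=16 'a': node 6→6 (via fail)  ** P2@[15:16]
i=17 'c': node 6→0 (via fail)
i=18 'e': node 0→1
i=19 'c': node 1→0 (via fail)
i=20 'a': node 0→5
i=21 'a': node 5→6  ** P2@[20:21]
i=22 'a': node 6→6 (via fail)  ** P2@[21:22]
i=23 'e': node 6→7 (via fail)
i=24 'b': node 7→8  ** P1@[24:24]
i=25 'd': node 8→9  ** P3@[22:25]
i=26 'a': node 9→5 (via fail)
i=27 'b': node 5→10  ** P1@[27:27],P5@[26:27]
i=28 'd': node 10→11
i=29 'c': node 11→12  ** P4@[26:29],P6@[27:29]
i=30 'c': node 12→0 (via fail)
i=31 'e': node 0→1
i=32 'd': node 1→0 (via fail)
i=33 'e': node 0→1
i=34 'a': node 1→2
i=35 'e': node 2→7 (via fail)
i=36 'b': node 7→8  ** P1@[36:36]
i=37 'd': node 8→9  ** P3@[34:37]

All matches (sorted): [[0,1],[2,6],[5,1],[6,3],[8,1],[8,5],[10,1],[10,5],[12,4],[12,6],[14,2],[15,2],[16,2],[21,2],[22,2],[24,1],[25,3],[27,1],[27,5],[29,4],[29,6],[36,1],[37,3]]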